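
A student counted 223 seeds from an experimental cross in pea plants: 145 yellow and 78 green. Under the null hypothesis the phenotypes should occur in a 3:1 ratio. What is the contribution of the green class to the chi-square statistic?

8.880

Under the 3:1 hypothesis (Σ ratio = 4, N = 223):
  yellow: 223 × 3/4 = 167.25
  green: 223 × 1/4 = 55.75
Contribution of green: (78 − 55.75)² / 55.75 = 8.8800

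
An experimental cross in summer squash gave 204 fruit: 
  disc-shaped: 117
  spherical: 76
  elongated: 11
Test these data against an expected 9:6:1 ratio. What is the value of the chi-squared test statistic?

0.288

Under the 9:6:1 hypothesis (Σ ratio = 16, N = 204):
  disc-shaped: 204 × 9/16 = 114.75
  spherical: 204 × 6/16 = 76.5
  elongated: 204 × 1/16 = 12.75
χ² = Σ (O − E)² / E
  disc-shaped: (117 − 114.75)² / 114.75 = 0.0441
  spherical: (76 − 76.5)² / 76.5 = 0.0033
  elongated: (11 − 12.75)² / 12.75 = 0.2402
χ² = 0.0441 + 0.0033 + 0.2402 = 0.2876 ≈ 0.288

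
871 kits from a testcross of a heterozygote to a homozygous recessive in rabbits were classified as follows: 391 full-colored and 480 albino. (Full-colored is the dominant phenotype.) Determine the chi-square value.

A testcross of a heterozygote (Aa × aa) gives a 1:1 phenotypic ratio.
Expected counts for N = 871 under a 1:1 ratio (total parts = 2):
  full-colored: 871 × 1/2 = 435.5
  albino: 871 × 1/2 = 435.5
χ² = Σ (O − E)² / E
  full-colored: (391 − 435.5)² / 435.5 = 4.5471
  albino: (480 − 435.5)² / 435.5 = 4.5471
χ² = 4.5471 + 4.5471 = 9.0942 ≈ 9.094

9.094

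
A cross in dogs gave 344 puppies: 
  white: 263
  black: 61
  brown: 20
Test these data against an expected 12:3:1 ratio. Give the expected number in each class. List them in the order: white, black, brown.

Under the 12:3:1 hypothesis (Σ ratio = 16, N = 344):
  white: 344 × 12/16 = 258
  black: 344 × 3/16 = 64.5
  brown: 344 × 1/16 = 21.5

258, 64.5, 21.5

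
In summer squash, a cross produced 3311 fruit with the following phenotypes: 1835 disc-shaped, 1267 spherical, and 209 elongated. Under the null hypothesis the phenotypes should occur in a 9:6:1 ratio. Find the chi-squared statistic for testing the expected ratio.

0.943

Under the 9:6:1 hypothesis (Σ ratio = 16, N = 3311):
  disc-shaped: 3311 × 9/16 = 1862.4375
  spherical: 3311 × 6/16 = 1241.625
  elongated: 3311 × 1/16 = 206.9375
χ² = Σ (O − E)² / E
  disc-shaped: (1835 − 1862.4375)² / 1862.4375 = 0.4042
  spherical: (1267 − 1241.625)² / 1241.625 = 0.5186
  elongated: (209 − 206.9375)² / 206.9375 = 0.0206
χ² = 0.4042 + 0.5186 + 0.0206 = 0.9434 ≈ 0.943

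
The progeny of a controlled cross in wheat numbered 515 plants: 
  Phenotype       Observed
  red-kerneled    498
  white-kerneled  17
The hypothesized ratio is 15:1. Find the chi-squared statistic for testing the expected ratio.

The 15:1 ratio has 16 parts, so with N = 515 the expected counts are:
  red-kerneled: 515 × 15/16 = 482.8125
  white-kerneled: 515 × 1/16 = 32.1875
χ² = Σ (O − E)² / E
  red-kerneled: (498 − 482.8125)² / 482.8125 = 0.4777
  white-kerneled: (17 − 32.1875)² / 32.1875 = 7.1661
χ² = 0.4777 + 7.1661 = 7.6438 ≈ 7.644

7.644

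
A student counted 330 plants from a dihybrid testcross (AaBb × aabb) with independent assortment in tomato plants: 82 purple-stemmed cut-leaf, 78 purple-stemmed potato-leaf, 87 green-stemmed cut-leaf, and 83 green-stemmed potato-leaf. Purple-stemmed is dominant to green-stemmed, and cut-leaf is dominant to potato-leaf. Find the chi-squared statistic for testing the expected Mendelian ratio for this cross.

A dihybrid testcross with independent assortment gives a 1:1:1:1 ratio.
Total ratio parts = 4. Expected numbers out of 330:
  purple-stemmed cut-leaf: 330 × 1/4 = 82.5
  purple-stemmed potato-leaf: 330 × 1/4 = 82.5
  green-stemmed cut-leaf: 330 × 1/4 = 82.5
  green-stemmed potato-leaf: 330 × 1/4 = 82.5
χ² = Σ (O − E)² / E
  purple-stemmed cut-leaf: (82 − 82.5)² / 82.5 = 0.0030
  purple-stemmed potato-leaf: (78 − 82.5)² / 82.5 = 0.2455
  green-stemmed cut-leaf: (87 − 82.5)² / 82.5 = 0.2455
  green-stemmed potato-leaf: (83 − 82.5)² / 82.5 = 0.0030
χ² = 0.0030 + 0.2455 + 0.2455 + 0.0030 = 0.497

0.497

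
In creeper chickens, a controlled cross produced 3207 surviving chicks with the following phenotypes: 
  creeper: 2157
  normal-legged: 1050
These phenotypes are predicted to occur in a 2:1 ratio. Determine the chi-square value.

0.507

Under the 2:1 hypothesis (Σ ratio = 3, N = 3207):
  creeper: 3207 × 2/3 = 2138
  normal-legged: 3207 × 1/3 = 1069
χ² = Σ (O − E)² / E
  creeper: (2157 − 2138)² / 2138 = 0.1688
  normal-legged: (1050 − 1069)² / 1069 = 0.3377
χ² = 0.1688 + 0.3377 = 0.5065 ≈ 0.507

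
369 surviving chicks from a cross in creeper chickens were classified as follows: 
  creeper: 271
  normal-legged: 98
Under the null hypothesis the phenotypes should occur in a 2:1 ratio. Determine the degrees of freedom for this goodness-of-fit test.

1

A goodness-of-fit test with 2 phenotype classes has df = 2 − 1 = 1.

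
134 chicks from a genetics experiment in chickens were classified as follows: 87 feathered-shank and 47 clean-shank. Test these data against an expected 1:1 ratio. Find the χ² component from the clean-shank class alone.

5.970

Under the 1:1 hypothesis (Σ ratio = 2, N = 134):
  feathered-shank: 134 × 1/2 = 67
  clean-shank: 134 × 1/2 = 67
Contribution of clean-shank: (47 − 67)² / 67 = 5.9701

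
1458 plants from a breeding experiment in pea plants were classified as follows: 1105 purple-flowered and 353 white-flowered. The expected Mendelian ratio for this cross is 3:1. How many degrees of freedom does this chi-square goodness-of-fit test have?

1

A goodness-of-fit test with 2 phenotype classes has df = 2 − 1 = 1.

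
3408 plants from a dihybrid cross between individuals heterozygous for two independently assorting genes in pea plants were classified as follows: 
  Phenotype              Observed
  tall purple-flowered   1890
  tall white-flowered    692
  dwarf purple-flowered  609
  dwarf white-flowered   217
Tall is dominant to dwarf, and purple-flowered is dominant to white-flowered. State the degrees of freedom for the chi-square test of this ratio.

3

A dihybrid F₂ with independent assortment and complete dominance at both loci gives a 9:3:3:1 phenotypic ratio.
A goodness-of-fit test with 4 phenotype classes has df = 4 − 1 = 3.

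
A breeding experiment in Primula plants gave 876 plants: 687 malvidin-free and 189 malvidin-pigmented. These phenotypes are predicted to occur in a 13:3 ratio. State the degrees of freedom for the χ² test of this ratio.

A goodness-of-fit test with 2 phenotype classes has df = 2 − 1 = 1.

1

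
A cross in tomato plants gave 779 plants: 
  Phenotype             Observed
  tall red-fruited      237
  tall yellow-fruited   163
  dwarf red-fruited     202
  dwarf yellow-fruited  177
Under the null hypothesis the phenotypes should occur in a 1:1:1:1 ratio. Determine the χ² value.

16.230

Total ratio parts = 4. Expected numbers out of 779:
  tall red-fruited: 779 × 1/4 = 194.75
  tall yellow-fruited: 779 × 1/4 = 194.75
  dwarf red-fruited: 779 × 1/4 = 194.75
  dwarf yellow-fruited: 779 × 1/4 = 194.75
χ² = Σ (O − E)² / E
  tall red-fruited: (237 − 194.75)² / 194.75 = 9.1659
  tall yellow-fruited: (163 − 194.75)² / 194.75 = 5.1762
  dwarf red-fruited: (202 − 194.75)² / 194.75 = 0.2699
  dwarf yellow-fruited: (177 − 194.75)² / 194.75 = 1.6178
χ² = 9.1659 + 5.1762 + 0.2699 + 1.6178 = 16.2298 ≈ 16.230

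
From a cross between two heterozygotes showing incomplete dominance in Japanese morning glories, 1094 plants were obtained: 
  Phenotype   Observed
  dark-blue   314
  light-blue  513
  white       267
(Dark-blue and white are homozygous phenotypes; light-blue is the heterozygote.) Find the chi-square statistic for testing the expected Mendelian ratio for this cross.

With incomplete dominance, a heterozygote × heterozygote cross gives a 1:2:1 phenotypic ratio.
The 1:2:1 ratio has 4 parts, so with N = 1094 the expected counts are:
  dark-blue: 1094 × 1/4 = 273.5
  light-blue: 1094 × 2/4 = 547
  white: 1094 × 1/4 = 273.5
χ² = Σ (O − E)² / E
  dark-blue: (314 − 273.5)² / 273.5 = 5.9973
  light-blue: (513 − 547)² / 547 = 2.1133
  white: (267 − 273.5)² / 273.5 = 0.1545
χ² = 5.9973 + 2.1133 + 0.1545 = 8.2651 ≈ 8.265

8.265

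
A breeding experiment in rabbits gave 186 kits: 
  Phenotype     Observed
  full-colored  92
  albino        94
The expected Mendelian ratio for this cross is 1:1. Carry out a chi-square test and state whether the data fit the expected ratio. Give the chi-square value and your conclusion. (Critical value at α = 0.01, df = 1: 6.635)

Total ratio parts = 2. Expected numbers out of 186:
  full-colored: 186 × 1/2 = 93
  albino: 186 × 1/2 = 93
χ² = Σ (O − E)² / E
  full-colored: (92 − 93)² / 93 = 0.0108
  albino: (94 − 93)² / 93 = 0.0108
χ² = 0.0108 + 0.0108 = 0.0216 ≈ 0.022
Degrees of freedom = 2 − 1 = 1; critical value at α = 0.01 is 6.635.
Since 0.022 < 6.635, we fail to reject the null hypothesis — the data are consistent with the 1:1 ratio.

0.022; consistent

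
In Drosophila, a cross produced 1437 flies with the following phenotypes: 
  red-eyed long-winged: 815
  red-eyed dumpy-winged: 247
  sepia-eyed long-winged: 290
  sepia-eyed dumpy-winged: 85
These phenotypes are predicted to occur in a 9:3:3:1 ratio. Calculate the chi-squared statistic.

3.751

Total ratio parts = 16. Expected numbers out of 1437:
  red-eyed long-winged: 1437 × 9/16 = 808.3125
  red-eyed dumpy-winged: 1437 × 3/16 = 269.4375
  sepia-eyed long-winged: 1437 × 3/16 = 269.4375
  sepia-eyed dumpy-winged: 1437 × 1/16 = 89.8125
χ² = Σ (O − E)² / E
  red-eyed long-winged: (815 − 808.3125)² / 808.3125 = 0.0553
  red-eyed dumpy-winged: (247 − 269.4375)² / 269.4375 = 1.8685
  sepia-eyed long-winged: (290 − 269.4375)² / 269.4375 = 1.5693
  sepia-eyed dumpy-winged: (85 − 89.8125)² / 89.8125 = 0.2579
χ² = 0.0553 + 1.8685 + 1.5693 + 0.2579 = 3.751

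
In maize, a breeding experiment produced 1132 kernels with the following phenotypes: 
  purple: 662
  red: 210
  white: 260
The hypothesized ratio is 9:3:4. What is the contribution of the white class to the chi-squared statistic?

1.869

Under the 9:3:4 hypothesis (Σ ratio = 16, N = 1132):
  purple: 1132 × 9/16 = 636.75
  red: 1132 × 3/16 = 212.25
  white: 1132 × 4/16 = 283
Contribution of white: (260 − 283)² / 283 = 1.8693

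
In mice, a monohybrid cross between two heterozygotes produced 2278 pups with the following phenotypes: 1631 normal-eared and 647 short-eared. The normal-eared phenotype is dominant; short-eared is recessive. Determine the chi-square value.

14.062

For a monohybrid cross between heterozygotes with complete dominance, the expected phenotypic ratio is 3:1.
Under the 3:1 hypothesis (Σ ratio = 4, N = 2278):
  normal-eared: 2278 × 3/4 = 1708.5
  short-eared: 2278 × 1/4 = 569.5
χ² = Σ (O − E)² / E
  normal-eared: (1631 − 1708.5)² / 1708.5 = 3.5155
  short-eared: (647 − 569.5)² / 569.5 = 10.5465
χ² = 3.5155 + 10.5465 = 14.062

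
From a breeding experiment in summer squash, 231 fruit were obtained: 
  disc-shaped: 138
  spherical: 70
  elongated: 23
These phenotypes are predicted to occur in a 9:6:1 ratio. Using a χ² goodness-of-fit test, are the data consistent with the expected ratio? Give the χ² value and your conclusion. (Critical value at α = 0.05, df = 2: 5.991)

8.769; not consistent

Total ratio parts = 16. Expected numbers out of 231:
  disc-shaped: 231 × 9/16 = 129.9375
  spherical: 231 × 6/16 = 86.625
  elongated: 231 × 1/16 = 14.4375
χ² = Σ (O − E)² / E
  disc-shaped: (138 − 129.9375)² / 129.9375 = 0.5003
  spherical: (70 − 86.625)² / 86.625 = 3.1907
  elongated: (23 − 14.4375)² / 14.4375 = 5.0782
χ² = 0.5003 + 3.1907 + 5.0782 = 8.7692 ≈ 8.769
Degrees of freedom = 3 − 1 = 2; critical value at α = 0.05 is 5.991.
Since 8.769 > 5.991, we reject the null hypothesis — the data do not fit the 9:6:1 ratio.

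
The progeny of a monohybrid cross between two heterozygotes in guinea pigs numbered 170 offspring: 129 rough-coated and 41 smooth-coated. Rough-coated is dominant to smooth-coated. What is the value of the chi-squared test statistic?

0.071

For a monohybrid cross between heterozygotes with complete dominance, the expected phenotypic ratio is 3:1.
Expected counts for N = 170 under a 3:1 ratio (total parts = 4):
  rough-coated: 170 × 3/4 = 127.5
  smooth-coated: 170 × 1/4 = 42.5
χ² = Σ (O − E)² / E
  rough-coated: (129 − 127.5)² / 127.5 = 0.0176
  smooth-coated: (41 − 42.5)² / 42.5 = 0.0529
χ² = 0.0176 + 0.0529 = 0.0705 ≈ 0.071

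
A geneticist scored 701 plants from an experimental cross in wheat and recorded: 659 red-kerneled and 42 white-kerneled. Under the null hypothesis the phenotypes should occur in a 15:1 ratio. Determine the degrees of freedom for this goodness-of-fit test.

1

A goodness-of-fit test with 2 phenotype classes has df = 2 − 1 = 1.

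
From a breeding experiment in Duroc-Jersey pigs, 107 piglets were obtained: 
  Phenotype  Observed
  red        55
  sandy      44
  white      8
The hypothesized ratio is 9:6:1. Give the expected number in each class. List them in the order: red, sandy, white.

Total ratio parts = 16. Expected numbers out of 107:
  red: 107 × 9/16 = 60.1875
  sandy: 107 × 6/16 = 40.125
  white: 107 × 1/16 = 6.6875

60.1875, 40.125, 6.6875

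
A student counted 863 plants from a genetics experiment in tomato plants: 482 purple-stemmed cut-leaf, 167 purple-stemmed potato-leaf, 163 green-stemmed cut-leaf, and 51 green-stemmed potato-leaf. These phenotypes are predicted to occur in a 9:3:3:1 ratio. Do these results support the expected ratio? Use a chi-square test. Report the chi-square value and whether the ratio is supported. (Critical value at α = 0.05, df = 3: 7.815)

The 9:3:3:1 ratio has 16 parts, so with N = 863 the expected counts are:
  purple-stemmed cut-leaf: 863 × 9/16 = 485.4375
  purple-stemmed potato-leaf: 863 × 3/16 = 161.8125
  green-stemmed cut-leaf: 863 × 3/16 = 161.8125
  green-stemmed potato-leaf: 863 × 1/16 = 53.9375
χ² = Σ (O − E)² / E
  purple-stemmed cut-leaf: (482 − 485.4375)² / 485.4375 = 0.0243
  purple-stemmed potato-leaf: (167 − 161.8125)² / 161.8125 = 0.1663
  green-stemmed cut-leaf: (163 − 161.8125)² / 161.8125 = 0.0087
  green-stemmed potato-leaf: (51 − 53.9375)² / 53.9375 = 0.1600
χ² = 0.0243 + 0.1663 + 0.0087 + 0.1600 = 0.3593 ≈ 0.359
Degrees of freedom = 4 − 1 = 3; critical value at α = 0.05 is 7.815.
Since 0.359 < 7.815, we fail to reject the null hypothesis — the data are consistent with the 9:3:3:1 ratio.

0.359; consistent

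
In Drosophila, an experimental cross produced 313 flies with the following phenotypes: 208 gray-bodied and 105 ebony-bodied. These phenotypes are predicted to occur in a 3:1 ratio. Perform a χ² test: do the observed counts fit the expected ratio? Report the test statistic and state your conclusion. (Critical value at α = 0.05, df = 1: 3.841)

The 3:1 ratio has 4 parts, so with N = 313 the expected counts are:
  gray-bodied: 313 × 3/4 = 234.75
  ebony-bodied: 313 × 1/4 = 78.25
χ² = Σ (O − E)² / E
  gray-bodied: (208 − 234.75)² / 234.75 = 3.0482
  ebony-bodied: (105 − 78.25)² / 78.25 = 9.1446
χ² = 3.0482 + 9.1446 = 12.1928 ≈ 12.193
Degrees of freedom = 2 − 1 = 1; critical value at α = 0.05 is 3.841.
Since 12.193 > 3.841, we reject the null hypothesis — the data do not fit the 3:1 ratio.

12.193; not consistent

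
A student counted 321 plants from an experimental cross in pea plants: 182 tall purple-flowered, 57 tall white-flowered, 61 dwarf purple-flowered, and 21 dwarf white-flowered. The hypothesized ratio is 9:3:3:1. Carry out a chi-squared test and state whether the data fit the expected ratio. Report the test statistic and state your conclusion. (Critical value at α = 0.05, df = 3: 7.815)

The 9:3:3:1 ratio has 16 parts, so with N = 321 the expected counts are:
  tall purple-flowered: 321 × 9/16 = 180.5625
  tall white-flowered: 321 × 3/16 = 60.1875
  dwarf purple-flowered: 321 × 3/16 = 60.1875
  dwarf white-flowered: 321 × 1/16 = 20.0625
χ² = Σ (O − E)² / E
  tall purple-flowered: (182 − 180.5625)² / 180.5625 = 0.0114
  tall white-flowered: (57 − 60.1875)² / 60.1875 = 0.1688
  dwarf purple-flowered: (61 − 60.1875)² / 60.1875 = 0.0110
  dwarf white-flowered: (21 − 20.0625)² / 20.0625 = 0.0438
χ² = 0.0114 + 0.1688 + 0.0110 + 0.0438 = 0.235
Degrees of freedom = 4 − 1 = 3; critical value at α = 0.05 is 7.815.
Since 0.235 < 7.815, we fail to reject the null hypothesis — the data are consistent with the 9:3:3:1 ratio.

0.235; consistent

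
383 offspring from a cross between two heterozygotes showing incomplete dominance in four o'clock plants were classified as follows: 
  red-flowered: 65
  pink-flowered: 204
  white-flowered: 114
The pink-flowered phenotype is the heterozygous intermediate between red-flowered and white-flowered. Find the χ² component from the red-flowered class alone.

9.875

With incomplete dominance, a heterozygote × heterozygote cross gives a 1:2:1 phenotypic ratio.
Under the 1:2:1 hypothesis (Σ ratio = 4, N = 383):
  red-flowered: 383 × 1/4 = 95.75
  pink-flowered: 383 × 2/4 = 191.5
  white-flowered: 383 × 1/4 = 95.75
Contribution of red-flowered: (65 − 95.75)² / 95.75 = 9.8753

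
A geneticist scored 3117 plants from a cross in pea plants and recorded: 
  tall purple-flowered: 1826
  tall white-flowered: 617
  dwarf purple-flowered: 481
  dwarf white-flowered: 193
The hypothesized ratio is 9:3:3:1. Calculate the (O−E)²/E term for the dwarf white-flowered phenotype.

Total ratio parts = 16. Expected numbers out of 3117:
  tall purple-flowered: 3117 × 9/16 = 1753.3125
  tall white-flowered: 3117 × 3/16 = 584.4375
  dwarf purple-flowered: 3117 × 3/16 = 584.4375
  dwarf white-flowered: 3117 × 1/16 = 194.8125
Contribution of dwarf white-flowered: (193 − 194.8125)² / 194.8125 = 0.0169

0.017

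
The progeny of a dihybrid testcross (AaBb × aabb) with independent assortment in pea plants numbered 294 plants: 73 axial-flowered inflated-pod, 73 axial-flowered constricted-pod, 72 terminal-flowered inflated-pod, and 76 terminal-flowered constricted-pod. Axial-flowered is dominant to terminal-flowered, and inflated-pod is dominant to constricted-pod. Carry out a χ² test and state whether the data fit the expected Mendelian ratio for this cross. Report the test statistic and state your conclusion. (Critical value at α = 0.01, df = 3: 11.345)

0.122; consistent

A dihybrid testcross with independent assortment gives a 1:1:1:1 ratio.
Expected counts for N = 294 under a 1:1:1:1 ratio (total parts = 4):
  axial-flowered inflated-pod: 294 × 1/4 = 73.5
  axial-flowered constricted-pod: 294 × 1/4 = 73.5
  terminal-flowered inflated-pod: 294 × 1/4 = 73.5
  terminal-flowered constricted-pod: 294 × 1/4 = 73.5
χ² = Σ (O − E)² / E
  axial-flowered inflated-pod: (73 − 73.5)² / 73.5 = 0.0034
  axial-flowered constricted-pod: (73 − 73.5)² / 73.5 = 0.0034
  terminal-flowered inflated-pod: (72 − 73.5)² / 73.5 = 0.0306
  terminal-flowered constricted-pod: (76 − 73.5)² / 73.5 = 0.0850
χ² = 0.0034 + 0.0034 + 0.0306 + 0.0850 = 0.1224 ≈ 0.122
Degrees of freedom = 4 − 1 = 3; critical value at α = 0.01 is 11.345.
Since 0.122 < 11.345, we fail to reject the null hypothesis — the data are consistent with the 1:1:1:1 ratio.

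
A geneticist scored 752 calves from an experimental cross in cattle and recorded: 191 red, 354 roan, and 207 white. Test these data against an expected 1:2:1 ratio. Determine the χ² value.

Total ratio parts = 4. Expected numbers out of 752:
  red: 752 × 1/4 = 188
  roan: 752 × 2/4 = 376
  white: 752 × 1/4 = 188
χ² = Σ (O − E)² / E
  red: (191 − 188)² / 188 = 0.0479
  roan: (354 − 376)² / 376 = 1.2872
  white: (207 − 188)² / 188 = 1.9202
χ² = 0.0479 + 1.2872 + 1.9202 = 3.2553 ≈ 3.255

3.255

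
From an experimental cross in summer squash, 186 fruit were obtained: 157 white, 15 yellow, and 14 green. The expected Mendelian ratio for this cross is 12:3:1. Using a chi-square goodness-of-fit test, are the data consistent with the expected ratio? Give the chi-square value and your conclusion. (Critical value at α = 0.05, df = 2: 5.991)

14.007; not consistent

Under the 12:3:1 hypothesis (Σ ratio = 16, N = 186):
  white: 186 × 12/16 = 139.5
  yellow: 186 × 3/16 = 34.875
  green: 186 × 1/16 = 11.625
χ² = Σ (O − E)² / E
  white: (157 − 139.5)² / 139.5 = 2.1953
  yellow: (15 − 34.875)² / 34.875 = 11.3266
  green: (14 − 11.625)² / 11.625 = 0.4852
χ² = 2.1953 + 11.3266 + 0.4852 = 14.0071 ≈ 14.007
Degrees of freedom = 3 − 1 = 2; critical value at α = 0.05 is 5.991.
Since 14.007 > 5.991, we reject the null hypothesis — the data do not fit the 12:3:1 ratio.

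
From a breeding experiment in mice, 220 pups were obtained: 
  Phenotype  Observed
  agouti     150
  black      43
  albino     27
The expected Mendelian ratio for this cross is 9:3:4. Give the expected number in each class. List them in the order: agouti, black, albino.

123.75, 41.25, 55

Under the 9:3:4 hypothesis (Σ ratio = 16, N = 220):
  agouti: 220 × 9/16 = 123.75
  black: 220 × 3/16 = 41.25
  albino: 220 × 4/16 = 55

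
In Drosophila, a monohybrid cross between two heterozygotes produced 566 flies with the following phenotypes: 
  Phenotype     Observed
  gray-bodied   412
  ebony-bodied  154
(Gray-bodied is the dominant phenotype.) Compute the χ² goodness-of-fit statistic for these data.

For a monohybrid cross between heterozygotes with complete dominance, the expected phenotypic ratio is 3:1.
Under the 3:1 hypothesis (Σ ratio = 4, N = 566):
  gray-bodied: 566 × 3/4 = 424.5
  ebony-bodied: 566 × 1/4 = 141.5
χ² = Σ (O − E)² / E
  gray-bodied: (412 − 424.5)² / 424.5 = 0.3681
  ebony-bodied: (154 − 141.5)² / 141.5 = 1.1042
χ² = 0.3681 + 1.1042 = 1.4723 ≈ 1.472

1.472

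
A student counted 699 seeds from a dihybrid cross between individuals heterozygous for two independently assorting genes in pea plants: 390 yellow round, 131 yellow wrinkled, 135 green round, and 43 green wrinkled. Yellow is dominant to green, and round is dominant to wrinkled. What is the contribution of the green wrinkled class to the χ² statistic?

0.011

A dihybrid F₂ with independent assortment and complete dominance at both loci gives a 9:3:3:1 phenotypic ratio.
Expected counts for N = 699 under a 9:3:3:1 ratio (total parts = 16):
  yellow round: 699 × 9/16 = 393.1875
  yellow wrinkled: 699 × 3/16 = 131.0625
  green round: 699 × 3/16 = 131.0625
  green wrinkled: 699 × 1/16 = 43.6875
Contribution of green wrinkled: (43 − 43.6875)² / 43.6875 = 0.0108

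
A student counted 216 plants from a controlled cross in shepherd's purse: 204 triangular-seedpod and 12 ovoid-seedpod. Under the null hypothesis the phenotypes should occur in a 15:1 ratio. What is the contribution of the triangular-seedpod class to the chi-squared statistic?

Total ratio parts = 16. Expected numbers out of 216:
  triangular-seedpod: 216 × 15/16 = 202.5
  ovoid-seedpod: 216 × 1/16 = 13.5
Contribution of triangular-seedpod: (204 − 202.5)² / 202.5 = 0.0111

0.011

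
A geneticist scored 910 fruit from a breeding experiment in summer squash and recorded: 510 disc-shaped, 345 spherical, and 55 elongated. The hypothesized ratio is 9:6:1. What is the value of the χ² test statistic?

Total ratio parts = 16. Expected numbers out of 910:
  disc-shaped: 910 × 9/16 = 511.875
  spherical: 910 × 6/16 = 341.25
  elongated: 910 × 1/16 = 56.875
χ² = Σ (O − E)² / E
  disc-shaped: (510 − 511.875)² / 511.875 = 0.0069
  spherical: (345 − 341.25)² / 341.25 = 0.0412
  elongated: (55 − 56.875)² / 56.875 = 0.0618
χ² = 0.0069 + 0.0412 + 0.0618 = 0.1099 ≈ 0.110

0.110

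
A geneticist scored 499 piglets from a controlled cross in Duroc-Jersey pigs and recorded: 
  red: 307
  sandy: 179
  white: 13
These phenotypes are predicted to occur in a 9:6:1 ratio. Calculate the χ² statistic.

The 9:6:1 ratio has 16 parts, so with N = 499 the expected counts are:
  red: 499 × 9/16 = 280.6875
  sandy: 499 × 6/16 = 187.125
  white: 499 × 1/16 = 31.1875
χ² = Σ (O − E)² / E
  red: (307 − 280.6875)² / 280.6875 = 2.4666
  sandy: (179 − 187.125)² / 187.125 = 0.3528
  white: (13 − 31.1875)² / 31.1875 = 10.6063
χ² = 2.4666 + 0.3528 + 10.6063 = 13.4257 ≈ 13.426

13.426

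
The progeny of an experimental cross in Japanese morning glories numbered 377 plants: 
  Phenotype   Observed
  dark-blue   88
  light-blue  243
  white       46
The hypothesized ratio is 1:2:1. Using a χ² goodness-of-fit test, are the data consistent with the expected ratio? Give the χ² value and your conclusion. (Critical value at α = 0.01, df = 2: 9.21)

Total ratio parts = 4. Expected numbers out of 377:
  dark-blue: 377 × 1/4 = 94.25
  light-blue: 377 × 2/4 = 188.5
  white: 377 × 1/4 = 94.25
χ² = Σ (O − E)² / E
  dark-blue: (88 − 94.25)² / 94.25 = 0.4145
  light-blue: (243 − 188.5)² / 188.5 = 15.7573
  white: (46 − 94.25)² / 94.25 = 24.7009
χ² = 0.4145 + 15.7573 + 24.7009 = 40.8727 ≈ 40.873
Degrees of freedom = 3 − 1 = 2; critical value at α = 0.01 is 9.21.
Since 40.873 > 9.21, we reject the null hypothesis — the data do not fit the 1:2:1 ratio.

40.873; not consistent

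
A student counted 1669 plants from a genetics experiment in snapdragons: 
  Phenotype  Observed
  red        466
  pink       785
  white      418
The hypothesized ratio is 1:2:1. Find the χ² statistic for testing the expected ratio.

Expected counts for N = 1669 under a 1:2:1 ratio (total parts = 4):
  red: 1669 × 1/4 = 417.25
  pink: 1669 × 2/4 = 834.5
  white: 1669 × 1/4 = 417.25
χ² = Σ (O − E)² / E
  red: (466 − 417.25)² / 417.25 = 5.6958
  pink: (785 − 834.5)² / 834.5 = 2.9362
  white: (418 − 417.25)² / 417.25 = 0.0013
χ² = 5.6958 + 2.9362 + 0.0013 = 8.6333 ≈ 8.633

8.633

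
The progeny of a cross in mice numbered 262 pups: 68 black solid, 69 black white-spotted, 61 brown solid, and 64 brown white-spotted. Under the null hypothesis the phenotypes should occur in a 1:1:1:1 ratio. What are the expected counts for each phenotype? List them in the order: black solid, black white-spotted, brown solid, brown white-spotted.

Under the 1:1:1:1 hypothesis (Σ ratio = 4, N = 262):
  black solid: 262 × 1/4 = 65.5
  black white-spotted: 262 × 1/4 = 65.5
  brown solid: 262 × 1/4 = 65.5
  brown white-spotted: 262 × 1/4 = 65.5

65.5, 65.5, 65.5, 65.5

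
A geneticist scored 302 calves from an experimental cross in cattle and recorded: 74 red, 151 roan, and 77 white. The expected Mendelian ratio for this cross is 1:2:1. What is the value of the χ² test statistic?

The 1:2:1 ratio has 4 parts, so with N = 302 the expected counts are:
  red: 302 × 1/4 = 75.5
  roan: 302 × 2/4 = 151
  white: 302 × 1/4 = 75.5
χ² = Σ (O − E)² / E
  red: (74 − 75.5)² / 75.5 = 0.0298
  roan: (151 − 151)² / 151 = 0.0000
  white: (77 − 75.5)² / 75.5 = 0.0298
χ² = 0.0298 + 0.0000 + 0.0298 = 0.0596 ≈ 0.060

0.060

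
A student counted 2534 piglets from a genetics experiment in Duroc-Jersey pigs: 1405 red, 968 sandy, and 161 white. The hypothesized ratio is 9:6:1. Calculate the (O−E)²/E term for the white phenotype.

0.044

Total ratio parts = 16. Expected numbers out of 2534:
  red: 2534 × 9/16 = 1425.375
  sandy: 2534 × 6/16 = 950.25
  white: 2534 × 1/16 = 158.375
Contribution of white: (161 − 158.375)² / 158.375 = 0.0435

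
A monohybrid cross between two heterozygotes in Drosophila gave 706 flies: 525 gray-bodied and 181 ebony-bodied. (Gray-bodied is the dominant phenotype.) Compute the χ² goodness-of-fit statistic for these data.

0.153

For a monohybrid cross between heterozygotes with complete dominance, the expected phenotypic ratio is 3:1.
The 3:1 ratio has 4 parts, so with N = 706 the expected counts are:
  gray-bodied: 706 × 3/4 = 529.5
  ebony-bodied: 706 × 1/4 = 176.5
χ² = Σ (O − E)² / E
  gray-bodied: (525 − 529.5)² / 529.5 = 0.0382
  ebony-bodied: (181 − 176.5)² / 176.5 = 0.1147
χ² = 0.0382 + 0.1147 = 0.1529 ≈ 0.153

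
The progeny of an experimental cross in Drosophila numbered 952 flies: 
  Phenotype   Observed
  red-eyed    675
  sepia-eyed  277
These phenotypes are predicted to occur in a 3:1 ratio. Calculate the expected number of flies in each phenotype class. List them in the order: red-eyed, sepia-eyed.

Under the 3:1 hypothesis (Σ ratio = 4, N = 952):
  red-eyed: 952 × 3/4 = 714
  sepia-eyed: 952 × 1/4 = 238

714, 238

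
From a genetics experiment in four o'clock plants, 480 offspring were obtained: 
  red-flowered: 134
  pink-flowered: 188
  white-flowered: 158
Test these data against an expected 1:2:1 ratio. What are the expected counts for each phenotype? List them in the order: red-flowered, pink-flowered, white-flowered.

120, 240, 120

The 1:2:1 ratio has 4 parts, so with N = 480 the expected counts are:
  red-flowered: 480 × 1/4 = 120
  pink-flowered: 480 × 2/4 = 240
  white-flowered: 480 × 1/4 = 120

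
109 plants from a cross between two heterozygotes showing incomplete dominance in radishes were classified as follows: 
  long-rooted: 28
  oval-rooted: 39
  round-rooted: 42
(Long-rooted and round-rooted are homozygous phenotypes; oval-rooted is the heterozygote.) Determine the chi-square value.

12.413

With incomplete dominance, a heterozygote × heterozygote cross gives a 1:2:1 phenotypic ratio.
Total ratio parts = 4. Expected numbers out of 109:
  long-rooted: 109 × 1/4 = 27.25
  oval-rooted: 109 × 2/4 = 54.5
  round-rooted: 109 × 1/4 = 27.25
χ² = Σ (O − E)² / E
  long-rooted: (28 − 27.25)² / 27.25 = 0.0206
  oval-rooted: (39 − 54.5)² / 54.5 = 4.4083
  round-rooted: (42 − 27.25)² / 27.25 = 7.9839
χ² = 0.0206 + 4.4083 + 7.9839 = 12.4128 ≈ 12.413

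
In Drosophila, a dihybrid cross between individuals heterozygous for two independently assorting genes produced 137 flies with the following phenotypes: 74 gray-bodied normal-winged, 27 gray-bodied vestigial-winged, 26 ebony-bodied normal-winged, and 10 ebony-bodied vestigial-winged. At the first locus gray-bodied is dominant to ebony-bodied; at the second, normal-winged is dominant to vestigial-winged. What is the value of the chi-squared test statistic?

A dihybrid F₂ with independent assortment and complete dominance at both loci gives a 9:3:3:1 phenotypic ratio.
Under the 9:3:3:1 hypothesis (Σ ratio = 16, N = 137):
  gray-bodied normal-winged: 137 × 9/16 = 77.0625
  gray-bodied vestigial-winged: 137 × 3/16 = 25.6875
  ebony-bodied normal-winged: 137 × 3/16 = 25.6875
  ebony-bodied vestigial-winged: 137 × 1/16 = 8.5625
χ² = Σ (O − E)² / E
  gray-bodied normal-winged: (74 − 77.0625)² / 77.0625 = 0.1217
  gray-bodied vestigial-winged: (27 − 25.6875)² / 25.6875 = 0.0671
  ebony-bodied normal-winged: (26 − 25.6875)² / 25.6875 = 0.0038
  ebony-bodied vestigial-winged: (10 − 8.5625)² / 8.5625 = 0.2413
χ² = 0.1217 + 0.0671 + 0.0038 + 0.2413 = 0.4339 ≈ 0.434

0.434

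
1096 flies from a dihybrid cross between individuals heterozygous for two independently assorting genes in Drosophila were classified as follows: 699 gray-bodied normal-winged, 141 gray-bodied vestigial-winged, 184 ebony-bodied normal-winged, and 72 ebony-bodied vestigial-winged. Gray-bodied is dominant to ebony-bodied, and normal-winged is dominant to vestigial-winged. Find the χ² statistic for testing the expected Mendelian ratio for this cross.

A dihybrid F₂ with independent assortment and complete dominance at both loci gives a 9:3:3:1 phenotypic ratio.
Expected counts for N = 1096 under a 9:3:3:1 ratio (total parts = 16):
  gray-bodied normal-winged: 1096 × 9/16 = 616.5
  gray-bodied vestigial-winged: 1096 × 3/16 = 205.5
  ebony-bodied normal-winged: 1096 × 3/16 = 205.5
  ebony-bodied vestigial-winged: 1096 × 1/16 = 68.5
χ² = Σ (O − E)² / E
  gray-bodied normal-winged: (699 − 616.5)² / 616.5 = 11.0401
  gray-bodied vestigial-winged: (141 − 205.5)² / 205.5 = 20.2445
  ebony-bodied normal-winged: (184 − 205.5)² / 205.5 = 2.2494
  ebony-bodied vestigial-winged: (72 − 68.5)² / 68.5 = 0.1788
χ² = 11.0401 + 20.2445 + 2.2494 + 0.1788 = 33.7128 ≈ 33.713

33.713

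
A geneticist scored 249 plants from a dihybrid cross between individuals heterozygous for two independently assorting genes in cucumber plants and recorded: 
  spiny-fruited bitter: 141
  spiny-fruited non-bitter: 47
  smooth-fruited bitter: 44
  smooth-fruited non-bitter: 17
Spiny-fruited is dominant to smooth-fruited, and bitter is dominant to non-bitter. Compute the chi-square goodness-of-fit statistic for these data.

0.296

A dihybrid F₂ with independent assortment and complete dominance at both loci gives a 9:3:3:1 phenotypic ratio.
Expected counts for N = 249 under a 9:3:3:1 ratio (total parts = 16):
  spiny-fruited bitter: 249 × 9/16 = 140.0625
  spiny-fruited non-bitter: 249 × 3/16 = 46.6875
  smooth-fruited bitter: 249 × 3/16 = 46.6875
  smooth-fruited non-bitter: 249 × 1/16 = 15.5625
χ² = Σ (O − E)² / E
  spiny-fruited bitter: (141 − 140.0625)² / 140.0625 = 0.0063
  spiny-fruited non-bitter: (47 − 46.6875)² / 46.6875 = 0.0021
  smooth-fruited bitter: (44 − 46.6875)² / 46.6875 = 0.1547
  smooth-fruited non-bitter: (17 − 15.5625)² / 15.5625 = 0.1328
χ² = 0.0063 + 0.0021 + 0.1547 + 0.1328 = 0.2959 ≈ 0.296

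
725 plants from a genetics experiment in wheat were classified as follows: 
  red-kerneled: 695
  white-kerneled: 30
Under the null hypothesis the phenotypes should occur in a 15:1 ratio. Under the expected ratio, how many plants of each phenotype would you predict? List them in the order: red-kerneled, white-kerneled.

679.6875, 45.3125

Under the 15:1 hypothesis (Σ ratio = 16, N = 725):
  red-kerneled: 725 × 15/16 = 679.6875
  white-kerneled: 725 × 1/16 = 45.3125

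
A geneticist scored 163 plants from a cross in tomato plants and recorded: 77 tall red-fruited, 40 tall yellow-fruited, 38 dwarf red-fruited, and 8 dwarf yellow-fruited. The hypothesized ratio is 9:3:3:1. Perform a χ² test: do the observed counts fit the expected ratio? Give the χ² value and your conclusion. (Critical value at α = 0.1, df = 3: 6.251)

7.547; not consistent

The 9:3:3:1 ratio has 16 parts, so with N = 163 the expected counts are:
  tall red-fruited: 163 × 9/16 = 91.6875
  tall yellow-fruited: 163 × 3/16 = 30.5625
  dwarf red-fruited: 163 × 3/16 = 30.5625
  dwarf yellow-fruited: 163 × 1/16 = 10.1875
χ² = Σ (O − E)² / E
  tall red-fruited: (77 − 91.6875)² / 91.6875 = 2.3528
  tall yellow-fruited: (40 − 30.5625)² / 30.5625 = 2.9142
  dwarf red-fruited: (38 − 30.5625)² / 30.5625 = 1.8099
  dwarf yellow-fruited: (8 − 10.1875)² / 10.1875 = 0.4697
χ² = 2.3528 + 2.9142 + 1.8099 + 0.4697 = 7.5466 ≈ 7.547
Degrees of freedom = 4 − 1 = 3; critical value at α = 0.1 is 6.251.
Since 7.547 > 6.251, we reject the null hypothesis — the data do not fit the 9:3:3:1 ratio.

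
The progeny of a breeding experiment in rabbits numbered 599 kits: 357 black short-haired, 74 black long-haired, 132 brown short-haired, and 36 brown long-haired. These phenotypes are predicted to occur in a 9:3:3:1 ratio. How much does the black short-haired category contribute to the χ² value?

Expected counts for N = 599 under a 9:3:3:1 ratio (total parts = 16):
  black short-haired: 599 × 9/16 = 336.9375
  black long-haired: 599 × 3/16 = 112.3125
  brown short-haired: 599 × 3/16 = 112.3125
  brown long-haired: 599 × 1/16 = 37.4375
Contribution of black short-haired: (357 − 336.9375)² / 336.9375 = 1.1946

1.195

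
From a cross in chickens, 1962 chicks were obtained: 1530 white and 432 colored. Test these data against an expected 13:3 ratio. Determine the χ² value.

Total ratio parts = 16. Expected numbers out of 1962:
  white: 1962 × 13/16 = 1594.125
  colored: 1962 × 3/16 = 367.875
χ² = Σ (O − E)² / E
  white: (1530 − 1594.125)² / 1594.125 = 2.5795
  colored: (432 − 367.875)² / 367.875 = 11.1778
χ² = 2.5795 + 11.1778 = 13.7573 ≈ 13.757

13.757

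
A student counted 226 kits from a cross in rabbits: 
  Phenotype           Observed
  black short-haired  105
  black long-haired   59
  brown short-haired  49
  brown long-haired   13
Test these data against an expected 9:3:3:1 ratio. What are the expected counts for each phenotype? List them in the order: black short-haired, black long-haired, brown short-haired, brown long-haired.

127.125, 42.375, 42.375, 14.125

Total ratio parts = 16. Expected numbers out of 226:
  black short-haired: 226 × 9/16 = 127.125
  black long-haired: 226 × 3/16 = 42.375
  brown short-haired: 226 × 3/16 = 42.375
  brown long-haired: 226 × 1/16 = 14.125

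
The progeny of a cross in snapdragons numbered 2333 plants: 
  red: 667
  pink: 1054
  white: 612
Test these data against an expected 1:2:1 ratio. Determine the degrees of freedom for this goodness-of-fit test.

A goodness-of-fit test with 3 phenotype classes has df = 3 − 1 = 2.

2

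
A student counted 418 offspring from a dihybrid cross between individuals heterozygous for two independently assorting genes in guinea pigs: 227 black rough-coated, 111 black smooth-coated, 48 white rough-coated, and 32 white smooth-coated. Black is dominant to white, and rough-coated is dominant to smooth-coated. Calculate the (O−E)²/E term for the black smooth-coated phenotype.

A dihybrid F₂ with independent assortment and complete dominance at both loci gives a 9:3:3:1 phenotypic ratio.
Expected counts for N = 418 under a 9:3:3:1 ratio (total parts = 16):
  black rough-coated: 418 × 9/16 = 235.125
  black smooth-coated: 418 × 3/16 = 78.375
  white rough-coated: 418 × 3/16 = 78.375
  white smooth-coated: 418 × 1/16 = 26.125
Contribution of black smooth-coated: (111 − 78.375)² / 78.375 = 13.5807

13.581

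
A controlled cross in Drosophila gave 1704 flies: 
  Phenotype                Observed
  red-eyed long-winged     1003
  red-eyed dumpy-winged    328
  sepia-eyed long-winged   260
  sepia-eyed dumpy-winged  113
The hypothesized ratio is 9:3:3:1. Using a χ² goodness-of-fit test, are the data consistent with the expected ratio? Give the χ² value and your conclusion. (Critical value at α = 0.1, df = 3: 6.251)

The 9:3:3:1 ratio has 16 parts, so with N = 1704 the expected counts are:
  red-eyed long-winged: 1704 × 9/16 = 958.5
  red-eyed dumpy-winged: 1704 × 3/16 = 319.5
  sepia-eyed long-winged: 1704 × 3/16 = 319.5
  sepia-eyed dumpy-winged: 1704 × 1/16 = 106.5
χ² = Σ (O − E)² / E
  red-eyed long-winged: (1003 − 958.5)² / 958.5 = 2.0660
  red-eyed dumpy-winged: (328 − 319.5)² / 319.5 = 0.2261
  sepia-eyed long-winged: (260 − 319.5)² / 319.5 = 11.0806
  sepia-eyed dumpy-winged: (113 − 106.5)² / 106.5 = 0.3967
χ² = 2.0660 + 0.2261 + 11.0806 + 0.3967 = 13.7694 ≈ 13.769
Degrees of freedom = 4 − 1 = 3; critical value at α = 0.1 is 6.251.
Since 13.769 > 6.251, we reject the null hypothesis — the data do not fit the 9:3:3:1 ratio.

13.769; not consistent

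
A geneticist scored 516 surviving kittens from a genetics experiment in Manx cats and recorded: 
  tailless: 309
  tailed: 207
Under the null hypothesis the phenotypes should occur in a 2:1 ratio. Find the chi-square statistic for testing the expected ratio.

10.683

The 2:1 ratio has 3 parts, so with N = 516 the expected counts are:
  tailless: 516 × 2/3 = 344
  tailed: 516 × 1/3 = 172
χ² = Σ (O − E)² / E
  tailless: (309 − 344)² / 344 = 3.5610
  tailed: (207 − 172)² / 172 = 7.1221
χ² = 3.5610 + 7.1221 = 10.6831 ≈ 10.683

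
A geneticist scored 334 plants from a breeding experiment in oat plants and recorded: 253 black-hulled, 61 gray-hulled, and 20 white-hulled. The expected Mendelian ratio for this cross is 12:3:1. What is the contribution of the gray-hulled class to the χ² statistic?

Total ratio parts = 16. Expected numbers out of 334:
  black-hulled: 334 × 12/16 = 250.5
  gray-hulled: 334 × 3/16 = 62.625
  white-hulled: 334 × 1/16 = 20.875
Contribution of gray-hulled: (61 − 62.625)² / 62.625 = 0.0422

0.042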